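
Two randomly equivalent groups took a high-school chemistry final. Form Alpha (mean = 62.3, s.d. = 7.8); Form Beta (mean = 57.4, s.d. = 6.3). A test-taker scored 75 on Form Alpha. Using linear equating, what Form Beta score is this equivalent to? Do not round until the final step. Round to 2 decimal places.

67.66

Linear equating: y = (SD_Y/SD_X)(x − M_X) + M_Y
y = (6.3/7.8)(75 − 62.3) + 57.4
y = 0.807692 × 12.7 + 57.4 = 10.2577 + 57.4 = 67.66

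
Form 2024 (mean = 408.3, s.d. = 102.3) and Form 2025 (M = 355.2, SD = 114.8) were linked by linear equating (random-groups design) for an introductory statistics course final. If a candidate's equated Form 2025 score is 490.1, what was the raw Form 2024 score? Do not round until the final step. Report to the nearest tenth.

Invert y = (SD_Y/SD_X)(x − M_X) + M_Y:
x = (SD_X/SD_Y)(y − M_Y) + M_X = (102.3/114.8)(490.1 − 355.2) + 408.3
x = 0.891115 × 134.900 + 408.3 = 528.5

528.5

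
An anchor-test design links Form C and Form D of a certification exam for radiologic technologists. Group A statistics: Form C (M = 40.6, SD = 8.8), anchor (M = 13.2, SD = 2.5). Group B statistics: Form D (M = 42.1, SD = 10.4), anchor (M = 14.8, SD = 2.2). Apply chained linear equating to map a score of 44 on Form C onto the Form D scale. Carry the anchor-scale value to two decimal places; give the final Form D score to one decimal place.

39.1

Form C → anchor (Group A): v = (2.5/8.8)(44 − 40.6) + 13.2 = 14.17
anchor → Form D (Group B): y = (10.4/2.2)(14.17 − 14.8) + 42.1 = 39.1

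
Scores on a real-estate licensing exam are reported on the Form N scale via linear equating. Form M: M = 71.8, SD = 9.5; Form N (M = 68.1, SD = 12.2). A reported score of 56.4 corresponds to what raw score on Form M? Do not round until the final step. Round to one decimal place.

62.7

Invert y = (SD_Y/SD_X)(x − M_X) + M_Y:
x = (SD_X/SD_Y)(y − M_Y) + M_X = (9.5/12.2)(56.4 − 68.1) + 71.8
x = 0.778689 × -11.700 + 71.8 = 62.7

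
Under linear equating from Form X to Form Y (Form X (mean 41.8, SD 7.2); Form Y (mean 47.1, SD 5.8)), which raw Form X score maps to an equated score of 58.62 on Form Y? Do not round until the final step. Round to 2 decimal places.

56.10

Invert y = (SD_Y/SD_X)(x − M_X) + M_Y:
x = (SD_X/SD_Y)(y − M_Y) + M_X = (7.2/5.8)(58.62 − 47.1) + 41.8
x = 1.241379 × 11.520 + 41.8 = 56.10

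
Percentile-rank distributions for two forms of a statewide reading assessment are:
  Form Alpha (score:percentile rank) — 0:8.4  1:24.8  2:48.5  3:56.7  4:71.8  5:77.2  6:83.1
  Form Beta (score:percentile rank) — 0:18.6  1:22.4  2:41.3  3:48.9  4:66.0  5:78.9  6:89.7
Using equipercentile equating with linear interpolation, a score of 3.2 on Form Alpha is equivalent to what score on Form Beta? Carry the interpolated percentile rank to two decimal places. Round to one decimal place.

PR of 3.2 on Form Alpha: 56.7 + (3.2 − 3)/(4 − 3) × (71.8 − 56.7) = 59.72
On Form Beta, PR 59.72 falls between score 3 (PR 48.9) and 4 (PR 66.0).
Interpolate: 3 + (59.72 − 48.9)/(66.0 − 48.9) × (4 − 3) = 3.6

3.6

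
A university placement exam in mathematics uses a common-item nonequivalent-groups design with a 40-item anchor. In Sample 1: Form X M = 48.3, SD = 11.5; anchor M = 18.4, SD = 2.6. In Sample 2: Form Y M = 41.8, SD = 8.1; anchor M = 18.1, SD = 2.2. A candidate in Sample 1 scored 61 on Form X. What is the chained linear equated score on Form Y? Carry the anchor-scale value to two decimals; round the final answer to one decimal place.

Form X → anchor (Sample 1): v = (2.6/11.5)(61 − 48.3) + 18.4 = 21.27
anchor → Form Y (Sample 2): y = (8.1/2.2)(21.27 − 18.1) + 41.8 = 53.5

53.5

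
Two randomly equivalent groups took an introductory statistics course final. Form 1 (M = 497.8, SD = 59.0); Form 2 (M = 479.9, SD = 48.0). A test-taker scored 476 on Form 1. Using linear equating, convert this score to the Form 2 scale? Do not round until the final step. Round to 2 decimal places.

Linear equating: y = (SD_Y/SD_X)(x − M_X) + M_Y
y = (48.0/59.0)(476 − 497.8) + 479.9
y = 0.813559 × -21.8 + 479.9 = -17.7356 + 479.9 = 462.16

462.16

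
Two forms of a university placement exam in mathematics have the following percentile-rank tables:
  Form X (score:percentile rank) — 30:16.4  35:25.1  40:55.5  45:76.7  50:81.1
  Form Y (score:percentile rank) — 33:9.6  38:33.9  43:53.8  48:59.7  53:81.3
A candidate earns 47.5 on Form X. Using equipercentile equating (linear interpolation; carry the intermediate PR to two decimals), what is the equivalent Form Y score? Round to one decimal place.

52.4

PR of 47.5 on Form X: 76.7 + (47.5 − 45)/(50 − 45) × (81.1 − 76.7) = 78.90
On Form Y, PR 78.90 falls between score 48 (PR 59.7) and 53 (PR 81.3).
Interpolate: 48 + (78.90 − 59.7)/(81.3 − 59.7) × (53 − 48) = 52.4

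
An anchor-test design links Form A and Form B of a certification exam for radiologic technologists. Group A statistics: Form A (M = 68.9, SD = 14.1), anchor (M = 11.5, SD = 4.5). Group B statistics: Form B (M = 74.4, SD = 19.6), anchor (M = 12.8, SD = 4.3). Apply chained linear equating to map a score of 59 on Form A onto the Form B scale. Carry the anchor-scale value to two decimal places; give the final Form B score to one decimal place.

Form A → anchor (Group A): v = (4.5/14.1)(59 − 68.9) + 11.5 = 8.34
anchor → Form B (Group B): y = (19.6/4.3)(8.34 − 12.8) + 74.4 = 54.1

54.1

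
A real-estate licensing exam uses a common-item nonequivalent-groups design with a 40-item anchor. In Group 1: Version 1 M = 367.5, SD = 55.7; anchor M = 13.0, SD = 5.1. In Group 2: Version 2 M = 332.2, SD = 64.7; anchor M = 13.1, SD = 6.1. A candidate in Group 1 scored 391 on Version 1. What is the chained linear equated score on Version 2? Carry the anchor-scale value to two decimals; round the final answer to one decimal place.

353.9

Version 1 → anchor (Group 1): v = (5.1/55.7)(391 − 367.5) + 13.0 = 15.15
anchor → Version 2 (Group 2): y = (64.7/6.1)(15.15 − 13.1) + 332.2 = 353.9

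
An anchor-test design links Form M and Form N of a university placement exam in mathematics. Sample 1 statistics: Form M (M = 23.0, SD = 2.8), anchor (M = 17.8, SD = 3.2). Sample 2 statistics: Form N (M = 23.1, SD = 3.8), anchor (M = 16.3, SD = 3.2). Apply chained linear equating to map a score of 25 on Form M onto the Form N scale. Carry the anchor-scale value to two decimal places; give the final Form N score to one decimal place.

27.6

Form M → anchor (Sample 1): v = (3.2/2.8)(25 − 23.0) + 17.8 = 20.09
anchor → Form N (Sample 2): y = (3.8/3.2)(20.09 − 16.3) + 23.1 = 27.6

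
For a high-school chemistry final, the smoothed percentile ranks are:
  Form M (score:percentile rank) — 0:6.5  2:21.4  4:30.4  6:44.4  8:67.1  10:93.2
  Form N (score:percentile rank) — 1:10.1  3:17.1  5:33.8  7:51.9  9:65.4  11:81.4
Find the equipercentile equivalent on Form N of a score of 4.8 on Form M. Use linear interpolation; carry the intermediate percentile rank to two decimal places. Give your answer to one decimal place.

5.2

PR of 4.8 on Form M: 30.4 + (4.8 − 4)/(6 − 4) × (44.4 − 30.4) = 36.00
On Form N, PR 36.00 falls between score 5 (PR 33.8) and 7 (PR 51.9).
Interpolate: 5 + (36.00 − 33.8)/(51.9 − 33.8) × (7 − 5) = 5.2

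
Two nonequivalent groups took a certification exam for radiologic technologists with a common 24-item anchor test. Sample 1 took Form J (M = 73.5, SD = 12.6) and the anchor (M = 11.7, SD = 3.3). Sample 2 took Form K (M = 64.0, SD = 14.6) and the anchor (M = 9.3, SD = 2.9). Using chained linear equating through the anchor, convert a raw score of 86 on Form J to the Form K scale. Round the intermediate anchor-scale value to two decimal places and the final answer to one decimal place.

92.5

Form J → anchor (Sample 1): v = (3.3/12.6)(86 − 73.5) + 11.7 = 14.97
anchor → Form K (Sample 2): y = (14.6/2.9)(14.97 − 9.3) + 64.0 = 92.5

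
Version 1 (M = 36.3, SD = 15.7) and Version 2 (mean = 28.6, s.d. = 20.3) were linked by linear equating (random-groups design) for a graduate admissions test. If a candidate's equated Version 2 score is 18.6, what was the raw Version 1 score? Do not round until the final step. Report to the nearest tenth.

28.6

Invert y = (SD_Y/SD_X)(x − M_X) + M_Y:
x = (SD_X/SD_Y)(y − M_Y) + M_X = (15.7/20.3)(18.6 − 28.6) + 36.3
x = 0.773399 × -10.000 + 36.3 = 28.6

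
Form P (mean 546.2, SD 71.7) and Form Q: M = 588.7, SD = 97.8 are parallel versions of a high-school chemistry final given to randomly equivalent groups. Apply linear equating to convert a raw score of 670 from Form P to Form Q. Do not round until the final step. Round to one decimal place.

Linear equating: y = (SD_Y/SD_X)(x − M_X) + M_Y
y = (97.8/71.7)(670 − 546.2) + 588.7
y = 1.364017 × 123.8 + 588.7 = 168.8653 + 588.7 = 757.6

757.6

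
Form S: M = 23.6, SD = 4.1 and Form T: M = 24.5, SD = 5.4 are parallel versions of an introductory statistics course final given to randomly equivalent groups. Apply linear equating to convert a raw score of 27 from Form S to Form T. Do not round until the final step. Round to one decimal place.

Linear equating: y = (SD_Y/SD_X)(x − M_X) + M_Y
y = (5.4/4.1)(27 − 23.6) + 24.5
y = 1.317073 × 3.4 + 24.5 = 4.4780 + 24.5 = 29.0

29.0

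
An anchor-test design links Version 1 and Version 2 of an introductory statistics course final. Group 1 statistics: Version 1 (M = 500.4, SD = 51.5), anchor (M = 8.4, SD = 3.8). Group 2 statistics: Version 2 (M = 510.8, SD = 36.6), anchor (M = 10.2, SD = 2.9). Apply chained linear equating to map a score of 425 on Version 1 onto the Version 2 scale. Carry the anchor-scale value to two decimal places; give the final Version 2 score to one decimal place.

417.9

Version 1 → anchor (Group 1): v = (3.8/51.5)(425 − 500.4) + 8.4 = 2.84
anchor → Version 2 (Group 2): y = (36.6/2.9)(2.84 − 10.2) + 510.8 = 417.9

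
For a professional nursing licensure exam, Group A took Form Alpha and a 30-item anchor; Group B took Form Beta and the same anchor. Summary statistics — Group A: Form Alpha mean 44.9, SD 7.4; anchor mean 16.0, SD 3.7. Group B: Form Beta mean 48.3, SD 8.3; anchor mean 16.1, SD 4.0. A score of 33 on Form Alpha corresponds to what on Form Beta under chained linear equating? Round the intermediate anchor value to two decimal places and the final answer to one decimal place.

Form Alpha → anchor (Group A): v = (3.7/7.4)(33 − 44.9) + 16.0 = 10.05
anchor → Form Beta (Group B): y = (8.3/4.0)(10.05 − 16.1) + 48.3 = 35.7

35.7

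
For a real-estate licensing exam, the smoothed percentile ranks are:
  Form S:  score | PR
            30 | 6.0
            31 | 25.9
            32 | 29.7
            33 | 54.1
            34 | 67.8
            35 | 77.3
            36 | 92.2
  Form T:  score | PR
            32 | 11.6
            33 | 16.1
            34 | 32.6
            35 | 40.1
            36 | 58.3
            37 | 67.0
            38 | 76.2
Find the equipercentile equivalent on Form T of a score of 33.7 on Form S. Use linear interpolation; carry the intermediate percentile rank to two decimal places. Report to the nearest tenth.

36.6

PR of 33.7 on Form S: 54.1 + (33.7 − 33)/(34 − 33) × (67.8 − 54.1) = 63.69
On Form T, PR 63.69 falls between score 36 (PR 58.3) and 37 (PR 67.0).
Interpolate: 36 + (63.69 − 58.3)/(67.0 − 58.3) × (37 − 36) = 36.6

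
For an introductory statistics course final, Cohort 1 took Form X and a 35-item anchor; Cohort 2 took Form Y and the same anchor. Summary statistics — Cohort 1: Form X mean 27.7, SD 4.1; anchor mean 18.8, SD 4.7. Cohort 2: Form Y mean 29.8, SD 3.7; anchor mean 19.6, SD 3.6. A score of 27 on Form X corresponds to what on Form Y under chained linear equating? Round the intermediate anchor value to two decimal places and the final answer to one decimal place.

28.2

Form X → anchor (Cohort 1): v = (4.7/4.1)(27 − 27.7) + 18.8 = 18.00
anchor → Form Y (Cohort 2): y = (3.7/3.6)(18.00 − 19.6) + 29.8 = 28.2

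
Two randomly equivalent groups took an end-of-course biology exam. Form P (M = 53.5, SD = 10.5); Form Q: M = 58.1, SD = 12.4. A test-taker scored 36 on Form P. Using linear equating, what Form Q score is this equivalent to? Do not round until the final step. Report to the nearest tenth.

37.4

Linear equating: y = (SD_Y/SD_X)(x − M_X) + M_Y
y = (12.4/10.5)(36 − 53.5) + 58.1
y = 1.180952 × -17.5 + 58.1 = -20.6667 + 58.1 = 37.4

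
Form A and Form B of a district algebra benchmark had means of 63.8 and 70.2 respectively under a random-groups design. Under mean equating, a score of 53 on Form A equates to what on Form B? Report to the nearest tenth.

Mean equating: y = x + (M_Y − M_X) = 53 + (70.2 − 63.8) = 59.4

59.4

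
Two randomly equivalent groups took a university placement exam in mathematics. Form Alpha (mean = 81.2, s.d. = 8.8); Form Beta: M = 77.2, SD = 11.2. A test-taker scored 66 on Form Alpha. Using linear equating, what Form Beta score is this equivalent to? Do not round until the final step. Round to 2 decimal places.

Linear equating: y = (SD_Y/SD_X)(x − M_X) + M_Y
y = (11.2/8.8)(66 − 81.2) + 77.2
y = 1.272727 × -15.2 + 77.2 = -19.3455 + 77.2 = 57.85

57.85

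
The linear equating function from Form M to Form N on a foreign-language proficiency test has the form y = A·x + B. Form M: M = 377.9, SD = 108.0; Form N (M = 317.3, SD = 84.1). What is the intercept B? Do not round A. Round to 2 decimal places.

23.03

A = SD_Y / SD_X = 84.1 / 108.0 = 0.778704
B = M_Y − A·M_X = 317.3 − 0.778704 × 377.9 = 23.03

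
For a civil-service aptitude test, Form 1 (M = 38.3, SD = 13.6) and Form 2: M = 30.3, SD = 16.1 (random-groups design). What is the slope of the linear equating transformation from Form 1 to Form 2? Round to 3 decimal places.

1.184

A = SD_Y / SD_X = 16.1 / 13.6 = 1.184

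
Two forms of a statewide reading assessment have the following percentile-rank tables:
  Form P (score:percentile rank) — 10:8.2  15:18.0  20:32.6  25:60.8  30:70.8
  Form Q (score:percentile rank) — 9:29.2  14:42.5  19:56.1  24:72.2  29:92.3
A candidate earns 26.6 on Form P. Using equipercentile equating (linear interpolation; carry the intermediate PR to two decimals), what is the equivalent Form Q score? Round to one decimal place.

PR of 26.6 on Form P: 60.8 + (26.6 − 25)/(30 − 25) × (70.8 − 60.8) = 64.00
On Form Q, PR 64.00 falls between score 19 (PR 56.1) and 24 (PR 72.2).
Interpolate: 19 + (64.00 − 56.1)/(72.2 − 56.1) × (24 − 19) = 21.5

21.5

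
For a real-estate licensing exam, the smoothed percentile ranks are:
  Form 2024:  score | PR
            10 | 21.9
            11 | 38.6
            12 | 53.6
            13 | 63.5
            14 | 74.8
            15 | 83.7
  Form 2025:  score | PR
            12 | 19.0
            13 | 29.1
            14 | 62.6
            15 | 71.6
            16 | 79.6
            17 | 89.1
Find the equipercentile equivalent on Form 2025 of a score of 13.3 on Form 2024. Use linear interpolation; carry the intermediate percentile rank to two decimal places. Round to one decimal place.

PR of 13.3 on Form 2024: 63.5 + (13.3 − 13)/(14 − 13) × (74.8 − 63.5) = 66.89
On Form 2025, PR 66.89 falls between score 14 (PR 62.6) and 15 (PR 71.6).
Interpolate: 14 + (66.89 − 62.6)/(71.6 − 62.6) × (15 − 14) = 14.5

14.5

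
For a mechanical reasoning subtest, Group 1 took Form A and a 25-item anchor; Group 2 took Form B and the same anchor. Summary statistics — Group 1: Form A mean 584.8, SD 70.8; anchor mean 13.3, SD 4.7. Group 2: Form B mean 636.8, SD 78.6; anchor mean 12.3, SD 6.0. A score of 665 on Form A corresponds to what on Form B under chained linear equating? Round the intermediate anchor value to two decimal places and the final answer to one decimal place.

719.6

Form A → anchor (Group 1): v = (4.7/70.8)(665 − 584.8) + 13.3 = 18.62
anchor → Form B (Group 2): y = (78.6/6.0)(18.62 − 12.3) + 636.8 = 719.6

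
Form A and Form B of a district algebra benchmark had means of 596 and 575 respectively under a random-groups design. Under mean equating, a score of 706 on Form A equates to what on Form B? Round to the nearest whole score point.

Mean equating: y = x + (M_Y − M_X) = 706 + (575 − 596) = 685

685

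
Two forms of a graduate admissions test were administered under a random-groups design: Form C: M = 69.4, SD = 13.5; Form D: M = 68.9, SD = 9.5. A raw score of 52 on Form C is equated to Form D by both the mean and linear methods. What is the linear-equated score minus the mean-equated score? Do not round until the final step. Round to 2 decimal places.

5.16

Mean-equated: 52 + (68.9 − 69.4) = 51.50
Linear-equated: (9.5/13.5)(52 − 69.4) + 68.9 = 56.656
Difference = 56.656 − 51.50 = 5.16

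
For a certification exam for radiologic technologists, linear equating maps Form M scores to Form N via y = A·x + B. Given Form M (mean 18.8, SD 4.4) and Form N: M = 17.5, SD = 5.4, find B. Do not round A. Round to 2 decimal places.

A = SD_Y / SD_X = 5.4 / 4.4 = 1.227273
B = M_Y − A·M_X = 17.5 − 1.227273 × 18.8 = -5.57

-5.57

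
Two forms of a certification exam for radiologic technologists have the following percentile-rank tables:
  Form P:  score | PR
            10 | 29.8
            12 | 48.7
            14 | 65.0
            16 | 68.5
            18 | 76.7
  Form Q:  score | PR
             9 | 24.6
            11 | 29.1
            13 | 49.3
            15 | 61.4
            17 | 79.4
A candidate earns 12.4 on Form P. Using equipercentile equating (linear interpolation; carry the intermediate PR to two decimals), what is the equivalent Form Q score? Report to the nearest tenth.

13.4

PR of 12.4 on Form P: 48.7 + (12.4 − 12)/(14 − 12) × (65.0 − 48.7) = 51.96
On Form Q, PR 51.96 falls between score 13 (PR 49.3) and 15 (PR 61.4).
Interpolate: 13 + (51.96 − 49.3)/(61.4 − 49.3) × (15 − 13) = 13.4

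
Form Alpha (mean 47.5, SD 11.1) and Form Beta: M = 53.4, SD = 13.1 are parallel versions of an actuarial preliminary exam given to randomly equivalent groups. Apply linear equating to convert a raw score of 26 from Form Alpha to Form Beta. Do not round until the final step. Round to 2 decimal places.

Linear equating: y = (SD_Y/SD_X)(x − M_X) + M_Y
y = (13.1/11.1)(26 − 47.5) + 53.4
y = 1.180180 × -21.5 + 53.4 = -25.3739 + 53.4 = 28.03

28.03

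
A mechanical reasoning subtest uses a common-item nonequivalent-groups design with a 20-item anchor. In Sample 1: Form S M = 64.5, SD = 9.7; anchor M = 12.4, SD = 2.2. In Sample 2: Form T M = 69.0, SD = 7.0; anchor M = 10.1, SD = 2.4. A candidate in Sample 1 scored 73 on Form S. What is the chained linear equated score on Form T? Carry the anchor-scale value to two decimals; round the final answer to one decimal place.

81.3

Form S → anchor (Sample 1): v = (2.2/9.7)(73 − 64.5) + 12.4 = 14.33
anchor → Form T (Sample 2): y = (7.0/2.4)(14.33 − 10.1) + 69.0 = 81.3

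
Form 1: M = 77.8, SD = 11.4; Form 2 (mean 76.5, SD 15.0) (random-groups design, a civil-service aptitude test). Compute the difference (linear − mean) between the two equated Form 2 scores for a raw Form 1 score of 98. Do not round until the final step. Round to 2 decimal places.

6.38

Mean-equated: 98 + (76.5 − 77.8) = 96.70
Linear-equated: (15.0/11.4)(98 − 77.8) + 76.5 = 103.079
Difference = 103.079 − 96.70 = 6.38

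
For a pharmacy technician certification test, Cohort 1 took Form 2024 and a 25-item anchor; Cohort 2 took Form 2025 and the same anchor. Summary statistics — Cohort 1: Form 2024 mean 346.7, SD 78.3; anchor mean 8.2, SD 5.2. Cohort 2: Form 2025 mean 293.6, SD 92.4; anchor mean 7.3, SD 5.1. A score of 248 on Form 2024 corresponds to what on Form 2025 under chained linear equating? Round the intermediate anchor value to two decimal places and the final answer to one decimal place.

Form 2024 → anchor (Cohort 1): v = (5.2/78.3)(248 − 346.7) + 8.2 = 1.65
anchor → Form 2025 (Cohort 2): y = (92.4/5.1)(1.65 − 7.3) + 293.6 = 191.2

191.2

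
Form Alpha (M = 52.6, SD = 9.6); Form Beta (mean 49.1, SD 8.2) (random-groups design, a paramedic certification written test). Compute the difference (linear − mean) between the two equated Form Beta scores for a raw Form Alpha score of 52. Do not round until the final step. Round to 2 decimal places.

0.09

Mean-equated: 52 + (49.1 − 52.6) = 48.50
Linear-equated: (8.2/9.6)(52 − 52.6) + 49.1 = 48.587
Difference = 48.587 − 48.50 = 0.09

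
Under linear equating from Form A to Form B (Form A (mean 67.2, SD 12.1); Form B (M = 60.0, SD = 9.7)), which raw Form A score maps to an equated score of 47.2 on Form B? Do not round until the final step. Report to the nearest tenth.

51.2

Invert y = (SD_Y/SD_X)(x − M_X) + M_Y:
x = (SD_X/SD_Y)(y − M_Y) + M_X = (12.1/9.7)(47.2 − 60.0) + 67.2
x = 1.247423 × -12.800 + 67.2 = 51.2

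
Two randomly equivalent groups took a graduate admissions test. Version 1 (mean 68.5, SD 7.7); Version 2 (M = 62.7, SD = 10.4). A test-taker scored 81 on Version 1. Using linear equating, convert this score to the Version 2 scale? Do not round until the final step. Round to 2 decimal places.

79.58

Linear equating: y = (SD_Y/SD_X)(x − M_X) + M_Y
y = (10.4/7.7)(81 − 68.5) + 62.7
y = 1.350649 × 12.5 + 62.7 = 16.8831 + 62.7 = 79.58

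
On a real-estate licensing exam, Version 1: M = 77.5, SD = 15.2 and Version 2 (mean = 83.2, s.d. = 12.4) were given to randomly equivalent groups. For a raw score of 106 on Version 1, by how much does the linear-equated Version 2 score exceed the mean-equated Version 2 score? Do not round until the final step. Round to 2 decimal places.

Mean-equated: 106 + (83.2 − 77.5) = 111.70
Linear-equated: (12.4/15.2)(106 − 77.5) + 83.2 = 106.450
Difference = 106.450 − 111.70 = -5.25

-5.25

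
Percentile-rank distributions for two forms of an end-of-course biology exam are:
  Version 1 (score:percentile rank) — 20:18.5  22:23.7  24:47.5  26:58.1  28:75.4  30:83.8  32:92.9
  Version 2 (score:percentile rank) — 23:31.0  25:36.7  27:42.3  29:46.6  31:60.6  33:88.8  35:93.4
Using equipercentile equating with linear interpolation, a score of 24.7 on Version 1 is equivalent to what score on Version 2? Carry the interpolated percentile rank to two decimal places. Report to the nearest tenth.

PR of 24.7 on Version 1: 47.5 + (24.7 − 24)/(26 − 24) × (58.1 − 47.5) = 51.21
On Version 2, PR 51.21 falls between score 29 (PR 46.6) and 31 (PR 60.6).
Interpolate: 29 + (51.21 − 46.6)/(60.6 − 46.6) × (31 − 29) = 29.7

29.7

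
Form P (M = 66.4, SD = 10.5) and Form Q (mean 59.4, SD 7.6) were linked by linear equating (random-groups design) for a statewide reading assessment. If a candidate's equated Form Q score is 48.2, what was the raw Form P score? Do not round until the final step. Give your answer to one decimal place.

50.9

Invert y = (SD_Y/SD_X)(x − M_X) + M_Y:
x = (SD_X/SD_Y)(y − M_Y) + M_X = (10.5/7.6)(48.2 − 59.4) + 66.4
x = 1.381579 × -11.200 + 66.4 = 50.9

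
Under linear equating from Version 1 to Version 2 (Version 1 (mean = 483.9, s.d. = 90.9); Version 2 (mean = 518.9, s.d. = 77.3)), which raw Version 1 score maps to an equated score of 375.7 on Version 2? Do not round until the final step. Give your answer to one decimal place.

315.5

Invert y = (SD_Y/SD_X)(x − M_X) + M_Y:
x = (SD_X/SD_Y)(y − M_Y) + M_X = (90.9/77.3)(375.7 − 518.9) + 483.9
x = 1.175938 × -143.200 + 483.9 = 315.5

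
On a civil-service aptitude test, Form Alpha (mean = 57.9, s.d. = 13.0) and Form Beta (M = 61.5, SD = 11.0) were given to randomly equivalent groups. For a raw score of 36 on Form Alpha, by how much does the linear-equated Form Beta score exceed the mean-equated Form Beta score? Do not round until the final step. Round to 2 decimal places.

Mean-equated: 36 + (61.5 − 57.9) = 39.60
Linear-equated: (11.0/13.0)(36 − 57.9) + 61.5 = 42.969
Difference = 42.969 − 39.60 = 3.37

3.37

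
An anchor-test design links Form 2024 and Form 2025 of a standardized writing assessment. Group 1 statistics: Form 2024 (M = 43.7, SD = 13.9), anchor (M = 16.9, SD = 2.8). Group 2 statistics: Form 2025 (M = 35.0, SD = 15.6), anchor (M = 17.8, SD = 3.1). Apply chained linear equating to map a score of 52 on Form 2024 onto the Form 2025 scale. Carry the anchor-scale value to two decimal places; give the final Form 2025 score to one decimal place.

38.9

Form 2024 → anchor (Group 1): v = (2.8/13.9)(52 − 43.7) + 16.9 = 18.57
anchor → Form 2025 (Group 2): y = (15.6/3.1)(18.57 − 17.8) + 35.0 = 38.9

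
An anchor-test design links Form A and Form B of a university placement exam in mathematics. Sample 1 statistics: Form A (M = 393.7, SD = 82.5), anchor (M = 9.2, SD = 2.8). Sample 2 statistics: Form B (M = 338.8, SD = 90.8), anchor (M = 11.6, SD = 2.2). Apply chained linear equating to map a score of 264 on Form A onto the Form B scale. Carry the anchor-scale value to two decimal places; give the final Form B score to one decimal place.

58.1

Form A → anchor (Sample 1): v = (2.8/82.5)(264 − 393.7) + 9.2 = 4.80
anchor → Form B (Sample 2): y = (90.8/2.2)(4.80 − 11.6) + 338.8 = 58.1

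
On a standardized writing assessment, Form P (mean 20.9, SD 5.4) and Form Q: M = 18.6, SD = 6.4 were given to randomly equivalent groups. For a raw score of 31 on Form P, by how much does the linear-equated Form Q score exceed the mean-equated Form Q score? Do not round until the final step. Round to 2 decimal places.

Mean-equated: 31 + (18.6 − 20.9) = 28.70
Linear-equated: (6.4/5.4)(31 − 20.9) + 18.6 = 30.570
Difference = 30.570 − 28.70 = 1.87

1.87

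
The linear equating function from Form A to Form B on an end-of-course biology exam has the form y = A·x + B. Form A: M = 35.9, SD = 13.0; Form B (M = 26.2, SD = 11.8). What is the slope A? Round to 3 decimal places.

A = SD_Y / SD_X = 11.8 / 13.0 = 0.908

0.908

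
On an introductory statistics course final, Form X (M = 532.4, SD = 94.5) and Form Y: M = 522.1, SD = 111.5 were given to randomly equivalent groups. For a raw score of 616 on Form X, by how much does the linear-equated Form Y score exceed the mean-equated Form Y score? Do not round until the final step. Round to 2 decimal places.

Mean-equated: 616 + (522.1 − 532.4) = 605.70
Linear-equated: (111.5/94.5)(616 − 532.4) + 522.1 = 620.739
Difference = 620.739 − 605.70 = 15.04

15.04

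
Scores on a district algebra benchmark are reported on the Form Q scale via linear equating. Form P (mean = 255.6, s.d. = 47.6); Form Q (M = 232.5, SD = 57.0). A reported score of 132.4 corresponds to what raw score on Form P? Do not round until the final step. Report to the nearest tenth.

172.0

Invert y = (SD_Y/SD_X)(x − M_X) + M_Y:
x = (SD_X/SD_Y)(y − M_Y) + M_X = (47.6/57.0)(132.4 − 232.5) + 255.6
x = 0.835088 × -100.100 + 255.6 = 172.0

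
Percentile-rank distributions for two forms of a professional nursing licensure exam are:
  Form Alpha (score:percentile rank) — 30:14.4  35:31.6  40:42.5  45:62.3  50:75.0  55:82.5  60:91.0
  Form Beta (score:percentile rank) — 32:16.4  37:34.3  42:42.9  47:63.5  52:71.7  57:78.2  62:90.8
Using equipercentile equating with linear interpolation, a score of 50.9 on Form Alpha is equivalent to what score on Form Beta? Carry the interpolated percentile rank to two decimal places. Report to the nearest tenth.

55.6

PR of 50.9 on Form Alpha: 75.0 + (50.9 − 50)/(55 − 50) × (82.5 − 75.0) = 76.35
On Form Beta, PR 76.35 falls between score 52 (PR 71.7) and 57 (PR 78.2).
Interpolate: 52 + (76.35 − 71.7)/(78.2 − 71.7) × (57 − 52) = 55.6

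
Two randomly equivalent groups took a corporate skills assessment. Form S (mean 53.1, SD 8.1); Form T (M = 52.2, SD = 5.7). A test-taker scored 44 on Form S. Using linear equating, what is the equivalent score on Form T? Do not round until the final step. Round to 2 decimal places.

Linear equating: y = (SD_Y/SD_X)(x − M_X) + M_Y
y = (5.7/8.1)(44 − 53.1) + 52.2
y = 0.703704 × -9.1 + 52.2 = -6.4037 + 52.2 = 45.80

45.80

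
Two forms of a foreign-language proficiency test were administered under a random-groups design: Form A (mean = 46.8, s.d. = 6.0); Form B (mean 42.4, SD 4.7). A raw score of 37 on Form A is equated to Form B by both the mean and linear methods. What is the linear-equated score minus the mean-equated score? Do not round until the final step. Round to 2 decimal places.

2.12

Mean-equated: 37 + (42.4 − 46.8) = 32.60
Linear-equated: (4.7/6.0)(37 − 46.8) + 42.4 = 34.723
Difference = 34.723 − 32.60 = 2.12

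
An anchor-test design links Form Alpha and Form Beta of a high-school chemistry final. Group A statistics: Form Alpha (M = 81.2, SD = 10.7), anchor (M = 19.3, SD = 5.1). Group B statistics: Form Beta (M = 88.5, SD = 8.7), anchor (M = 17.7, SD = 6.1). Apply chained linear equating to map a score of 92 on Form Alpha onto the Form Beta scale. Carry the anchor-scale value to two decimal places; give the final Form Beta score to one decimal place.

98.1

Form Alpha → anchor (Group A): v = (5.1/10.7)(92 − 81.2) + 19.3 = 24.45
anchor → Form Beta (Group B): y = (8.7/6.1)(24.45 − 17.7) + 88.5 = 98.1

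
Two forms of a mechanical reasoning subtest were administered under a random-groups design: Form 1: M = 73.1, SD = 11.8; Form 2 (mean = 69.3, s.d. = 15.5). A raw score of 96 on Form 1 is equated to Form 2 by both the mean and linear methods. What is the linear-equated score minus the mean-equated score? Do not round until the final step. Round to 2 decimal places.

Mean-equated: 96 + (69.3 − 73.1) = 92.20
Linear-equated: (15.5/11.8)(96 − 73.1) + 69.3 = 99.381
Difference = 99.381 − 92.20 = 7.18

7.18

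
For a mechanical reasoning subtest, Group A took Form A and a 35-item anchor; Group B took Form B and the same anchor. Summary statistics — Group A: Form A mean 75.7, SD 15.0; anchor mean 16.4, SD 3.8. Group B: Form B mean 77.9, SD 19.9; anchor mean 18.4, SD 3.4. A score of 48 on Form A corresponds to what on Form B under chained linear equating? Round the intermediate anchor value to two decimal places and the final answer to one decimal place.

25.1

Form A → anchor (Group A): v = (3.8/15.0)(48 − 75.7) + 16.4 = 9.38
anchor → Form B (Group B): y = (19.9/3.4)(9.38 − 18.4) + 77.9 = 25.1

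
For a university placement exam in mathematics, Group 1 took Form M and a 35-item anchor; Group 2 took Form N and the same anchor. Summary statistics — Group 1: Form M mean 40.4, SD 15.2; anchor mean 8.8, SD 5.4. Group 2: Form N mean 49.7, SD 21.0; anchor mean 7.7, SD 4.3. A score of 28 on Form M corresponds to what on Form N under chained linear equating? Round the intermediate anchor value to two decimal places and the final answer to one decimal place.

Form M → anchor (Group 1): v = (5.4/15.2)(28 − 40.4) + 8.8 = 4.39
anchor → Form N (Group 2): y = (21.0/4.3)(4.39 − 7.7) + 49.7 = 33.5

33.5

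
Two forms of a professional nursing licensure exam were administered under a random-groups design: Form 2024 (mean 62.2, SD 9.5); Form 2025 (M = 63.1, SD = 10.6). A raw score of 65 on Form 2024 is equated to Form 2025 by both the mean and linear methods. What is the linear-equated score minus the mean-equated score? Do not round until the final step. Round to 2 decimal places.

0.32

Mean-equated: 65 + (63.1 − 62.2) = 65.90
Linear-equated: (10.6/9.5)(65 − 62.2) + 63.1 = 66.224
Difference = 66.224 − 65.90 = 0.32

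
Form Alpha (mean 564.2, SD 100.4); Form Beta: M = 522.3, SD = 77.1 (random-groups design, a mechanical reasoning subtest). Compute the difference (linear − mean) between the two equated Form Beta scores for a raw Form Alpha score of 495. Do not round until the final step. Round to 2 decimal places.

16.06

Mean-equated: 495 + (522.3 − 564.2) = 453.10
Linear-equated: (77.1/100.4)(495 − 564.2) + 522.3 = 469.159
Difference = 469.159 − 453.10 = 16.06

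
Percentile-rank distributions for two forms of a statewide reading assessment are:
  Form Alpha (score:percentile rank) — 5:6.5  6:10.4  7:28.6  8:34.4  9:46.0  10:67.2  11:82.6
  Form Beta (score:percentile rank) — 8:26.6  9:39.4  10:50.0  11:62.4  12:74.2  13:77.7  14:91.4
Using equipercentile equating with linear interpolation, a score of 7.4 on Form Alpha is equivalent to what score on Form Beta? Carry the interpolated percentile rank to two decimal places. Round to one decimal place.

8.3

PR of 7.4 on Form Alpha: 28.6 + (7.4 − 7)/(8 − 7) × (34.4 − 28.6) = 30.92
On Form Beta, PR 30.92 falls between score 8 (PR 26.6) and 9 (PR 39.4).
Interpolate: 8 + (30.92 − 26.6)/(39.4 − 26.6) × (9 − 8) = 8.3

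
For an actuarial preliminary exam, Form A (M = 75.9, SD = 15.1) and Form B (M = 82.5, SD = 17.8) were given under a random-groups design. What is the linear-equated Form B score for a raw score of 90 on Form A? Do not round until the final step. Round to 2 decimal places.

99.12

Linear equating: y = (SD_Y/SD_X)(x − M_X) + M_Y
y = (17.8/15.1)(90 − 75.9) + 82.5
y = 1.178808 × 14.1 + 82.5 = 16.6212 + 82.5 = 99.12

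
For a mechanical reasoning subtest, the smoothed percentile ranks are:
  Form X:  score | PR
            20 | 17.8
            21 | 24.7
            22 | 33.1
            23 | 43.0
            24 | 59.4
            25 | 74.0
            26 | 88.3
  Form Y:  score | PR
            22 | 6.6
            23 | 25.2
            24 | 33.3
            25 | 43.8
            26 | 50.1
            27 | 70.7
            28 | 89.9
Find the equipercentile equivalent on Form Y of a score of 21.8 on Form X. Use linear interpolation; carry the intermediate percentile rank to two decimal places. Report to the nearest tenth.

PR of 21.8 on Form X: 24.7 + (21.8 − 21)/(22 − 21) × (33.1 − 24.7) = 31.42
On Form Y, PR 31.42 falls between score 23 (PR 25.2) and 24 (PR 33.3).
Interpolate: 23 + (31.42 − 25.2)/(33.3 − 25.2) × (24 − 23) = 23.8

23.8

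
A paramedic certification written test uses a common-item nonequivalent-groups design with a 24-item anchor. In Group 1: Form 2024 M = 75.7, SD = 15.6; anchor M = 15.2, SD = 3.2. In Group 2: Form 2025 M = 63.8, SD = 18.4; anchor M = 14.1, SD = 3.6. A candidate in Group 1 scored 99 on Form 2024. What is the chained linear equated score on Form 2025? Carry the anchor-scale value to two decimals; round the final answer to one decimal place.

93.9

Form 2024 → anchor (Group 1): v = (3.2/15.6)(99 − 75.7) + 15.2 = 19.98
anchor → Form 2025 (Group 2): y = (18.4/3.6)(19.98 − 14.1) + 63.8 = 93.9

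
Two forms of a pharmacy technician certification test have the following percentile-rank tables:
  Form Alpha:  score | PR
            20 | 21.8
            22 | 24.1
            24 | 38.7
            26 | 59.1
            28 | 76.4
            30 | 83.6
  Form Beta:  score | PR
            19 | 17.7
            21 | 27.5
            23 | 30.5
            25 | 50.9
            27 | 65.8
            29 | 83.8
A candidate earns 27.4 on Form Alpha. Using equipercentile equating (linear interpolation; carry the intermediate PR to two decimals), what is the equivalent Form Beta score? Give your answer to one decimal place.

PR of 27.4 on Form Alpha: 59.1 + (27.4 − 26)/(28 − 26) × (76.4 − 59.1) = 71.21
On Form Beta, PR 71.21 falls between score 27 (PR 65.8) and 29 (PR 83.8).
Interpolate: 27 + (71.21 − 65.8)/(83.8 − 65.8) × (29 − 27) = 27.6

27.6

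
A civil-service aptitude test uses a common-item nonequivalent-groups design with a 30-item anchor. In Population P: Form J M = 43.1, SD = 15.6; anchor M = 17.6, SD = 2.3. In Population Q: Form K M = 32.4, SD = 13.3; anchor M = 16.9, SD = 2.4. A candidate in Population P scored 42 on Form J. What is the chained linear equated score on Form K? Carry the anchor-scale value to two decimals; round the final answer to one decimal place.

35.4

Form J → anchor (Population P): v = (2.3/15.6)(42 − 43.1) + 17.6 = 17.44
anchor → Form K (Population Q): y = (13.3/2.4)(17.44 − 16.9) + 32.4 = 35.4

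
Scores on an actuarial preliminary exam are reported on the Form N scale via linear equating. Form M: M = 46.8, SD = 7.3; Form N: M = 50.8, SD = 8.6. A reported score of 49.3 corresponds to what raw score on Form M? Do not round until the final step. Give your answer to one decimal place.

45.5

Invert y = (SD_Y/SD_X)(x − M_X) + M_Y:
x = (SD_X/SD_Y)(y − M_Y) + M_X = (7.3/8.6)(49.3 − 50.8) + 46.8
x = 0.848837 × -1.500 + 46.8 = 45.5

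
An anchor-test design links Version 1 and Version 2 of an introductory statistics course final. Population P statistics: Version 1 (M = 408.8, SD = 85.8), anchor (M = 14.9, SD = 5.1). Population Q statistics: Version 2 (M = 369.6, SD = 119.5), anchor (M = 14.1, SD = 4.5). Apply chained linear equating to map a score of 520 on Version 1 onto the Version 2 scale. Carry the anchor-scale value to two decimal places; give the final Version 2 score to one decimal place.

566.4

Version 1 → anchor (Population P): v = (5.1/85.8)(520 − 408.8) + 14.9 = 21.51
anchor → Version 2 (Population Q): y = (119.5/4.5)(21.51 − 14.1) + 369.6 = 566.4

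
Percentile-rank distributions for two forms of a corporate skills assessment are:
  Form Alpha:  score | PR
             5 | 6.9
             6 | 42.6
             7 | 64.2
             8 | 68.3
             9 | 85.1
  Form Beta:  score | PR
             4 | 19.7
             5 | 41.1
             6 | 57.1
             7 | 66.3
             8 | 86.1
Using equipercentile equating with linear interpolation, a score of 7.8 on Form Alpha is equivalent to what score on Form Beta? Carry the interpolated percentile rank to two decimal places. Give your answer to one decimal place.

7.1

PR of 7.8 on Form Alpha: 64.2 + (7.8 − 7)/(8 − 7) × (68.3 − 64.2) = 67.48
On Form Beta, PR 67.48 falls between score 7 (PR 66.3) and 8 (PR 86.1).
Interpolate: 7 + (67.48 − 66.3)/(86.1 − 66.3) × (8 − 7) = 7.1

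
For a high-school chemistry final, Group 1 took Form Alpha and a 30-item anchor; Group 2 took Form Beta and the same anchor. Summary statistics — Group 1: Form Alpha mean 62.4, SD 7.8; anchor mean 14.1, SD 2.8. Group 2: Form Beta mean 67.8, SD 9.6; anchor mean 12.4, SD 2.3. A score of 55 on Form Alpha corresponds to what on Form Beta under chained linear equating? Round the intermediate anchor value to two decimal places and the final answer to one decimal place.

Form Alpha → anchor (Group 1): v = (2.8/7.8)(55 − 62.4) + 14.1 = 11.44
anchor → Form Beta (Group 2): y = (9.6/2.3)(11.44 − 12.4) + 67.8 = 63.8

63.8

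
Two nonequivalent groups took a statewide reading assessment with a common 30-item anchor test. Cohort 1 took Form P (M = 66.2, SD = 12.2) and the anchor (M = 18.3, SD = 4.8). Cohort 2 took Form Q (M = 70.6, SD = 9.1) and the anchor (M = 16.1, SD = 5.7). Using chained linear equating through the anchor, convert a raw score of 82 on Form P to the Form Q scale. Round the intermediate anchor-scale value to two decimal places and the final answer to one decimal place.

84.0

Form P → anchor (Cohort 1): v = (4.8/12.2)(82 − 66.2) + 18.3 = 24.52
anchor → Form Q (Cohort 2): y = (9.1/5.7)(24.52 − 16.1) + 70.6 = 84.0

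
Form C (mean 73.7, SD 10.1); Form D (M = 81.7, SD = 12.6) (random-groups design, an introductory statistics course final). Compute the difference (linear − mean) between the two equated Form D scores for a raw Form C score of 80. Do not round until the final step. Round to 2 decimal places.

Mean-equated: 80 + (81.7 − 73.7) = 88.00
Linear-equated: (12.6/10.1)(80 − 73.7) + 81.7 = 89.559
Difference = 89.559 − 88.00 = 1.56

1.56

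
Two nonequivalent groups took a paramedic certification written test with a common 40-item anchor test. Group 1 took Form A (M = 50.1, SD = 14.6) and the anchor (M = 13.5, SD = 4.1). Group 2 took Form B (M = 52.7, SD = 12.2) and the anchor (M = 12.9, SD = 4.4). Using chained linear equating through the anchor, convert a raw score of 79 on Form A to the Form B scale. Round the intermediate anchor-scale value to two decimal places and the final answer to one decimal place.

76.9

Form A → anchor (Group 1): v = (4.1/14.6)(79 − 50.1) + 13.5 = 21.62
anchor → Form B (Group 2): y = (12.2/4.4)(21.62 − 12.9) + 52.7 = 76.9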